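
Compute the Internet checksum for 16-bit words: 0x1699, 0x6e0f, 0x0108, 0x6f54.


Sum all words (with carry folding):
+ 0x1699 = 0x1699
+ 0x6e0f = 0x84a8
+ 0x0108 = 0x85b0
+ 0x6f54 = 0xf504
One's complement: ~0xf504
Checksum = 0x0afb


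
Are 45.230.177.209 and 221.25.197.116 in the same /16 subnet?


Mask: 255.255.0.0
45.230.177.209 AND mask = 45.230.0.0
221.25.197.116 AND mask = 221.25.0.0
No, different subnets (45.230.0.0 vs 221.25.0.0)


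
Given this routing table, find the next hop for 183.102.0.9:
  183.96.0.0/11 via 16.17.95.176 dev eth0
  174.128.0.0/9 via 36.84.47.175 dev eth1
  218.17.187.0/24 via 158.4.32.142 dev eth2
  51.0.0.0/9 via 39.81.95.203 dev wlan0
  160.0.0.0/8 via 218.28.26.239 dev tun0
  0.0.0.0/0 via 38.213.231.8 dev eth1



Longest prefix match for 183.102.0.9:
  /11 183.96.0.0: MATCH
  /9 174.128.0.0: no
  /24 218.17.187.0: no
  /9 51.0.0.0: no
  /8 160.0.0.0: no
  /0 0.0.0.0: MATCH
Selected: next-hop 16.17.95.176 via eth0 (matched /11)


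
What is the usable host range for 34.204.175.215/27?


Network: 34.204.175.192
Broadcast: 34.204.175.223
First usable = network + 1
Last usable = broadcast - 1
Range: 34.204.175.193 to 34.204.175.222


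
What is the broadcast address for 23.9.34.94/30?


Network: 23.9.34.92/30
Host bits = 2
Set all host bits to 1:
Broadcast: 23.9.34.95


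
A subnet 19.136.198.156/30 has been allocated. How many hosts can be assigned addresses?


Host bits = 32 - 30 = 2
Total addresses = 2^2 = 4
Usable = total - 2 (network and broadcast)
Usable hosts: 2


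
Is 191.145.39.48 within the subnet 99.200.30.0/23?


Subnet network: 99.200.30.0
Test IP AND mask: 191.145.38.0
No, 191.145.39.48 is not in 99.200.30.0/23


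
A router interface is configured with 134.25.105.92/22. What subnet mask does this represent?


/22 means 22 network bits, 10 host bits
Binary: 11111111111111111111110000000000
Mask: 255.255.252.0


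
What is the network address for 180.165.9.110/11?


IP:   10110100.10100101.00001001.01101110
Mask: 11111111.11100000.00000000.00000000
AND operation:
Net:  10110100.10100000.00000000.00000000
Network: 180.160.0.0/11


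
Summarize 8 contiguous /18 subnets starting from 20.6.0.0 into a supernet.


Original prefix: /18
Number of subnets: 8 = 2^3
New prefix = 18 - 3 = 15
Supernet: 20.6.0.0/15


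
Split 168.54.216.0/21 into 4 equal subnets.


New prefix = 21 + 2 = 23
Each subnet has 512 addresses
  168.54.216.0/23
  168.54.218.0/23
  168.54.220.0/23
  168.54.222.0/23
Subnets: 168.54.216.0/23, 168.54.218.0/23, 168.54.220.0/23, 168.54.222.0/23


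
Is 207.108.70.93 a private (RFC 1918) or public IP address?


RFC 1918 private ranges:
  10.0.0.0/8 (10.0.0.0 - 10.255.255.255)
  172.16.0.0/12 (172.16.0.0 - 172.31.255.255)
  192.168.0.0/16 (192.168.0.0 - 192.168.255.255)
Public (not in any RFC 1918 range)


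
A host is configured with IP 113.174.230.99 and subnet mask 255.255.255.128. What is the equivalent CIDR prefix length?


Binary: 11111111.11111111.11111111.10000000
Count leading 1s
Prefix: /25


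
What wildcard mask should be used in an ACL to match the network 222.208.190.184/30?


Subnet mask: 255.255.255.252
Wildcard = 255.255.255.255 - subnet mask
255 - 255 = 0
255 - 255 = 0
255 - 255 = 0
255 - 252 = 3
Wildcard: 0.0.0.3


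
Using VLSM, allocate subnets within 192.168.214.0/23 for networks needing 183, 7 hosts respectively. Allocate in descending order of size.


183 hosts -> /24 (254 usable): 192.168.214.0/24
7 hosts -> /28 (14 usable): 192.168.215.0/28
Allocation: 192.168.214.0/24 (183 hosts, 254 usable); 192.168.215.0/28 (7 hosts, 14 usable)


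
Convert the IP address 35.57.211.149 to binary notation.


35 = 00100011
57 = 00111001
211 = 11010011
149 = 10010101
Binary: 00100011.00111001.11010011.10010101


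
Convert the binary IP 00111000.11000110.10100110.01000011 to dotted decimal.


00111000 = 56
11000110 = 198
10100110 = 166
01000011 = 67
IP: 56.198.166.67


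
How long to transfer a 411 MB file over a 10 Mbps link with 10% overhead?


Effective throughput = 10 * (1 - 10/100) = 9 Mbps
File size in Mb = 411 * 8 = 3288 Mb
Time = 3288 / 9
Time = 365.3333 seconds


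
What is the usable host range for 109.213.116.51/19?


Network: 109.213.96.0
Broadcast: 109.213.127.255
First usable = network + 1
Last usable = broadcast - 1
Range: 109.213.96.1 to 109.213.127.254


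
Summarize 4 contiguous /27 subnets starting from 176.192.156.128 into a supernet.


Original prefix: /27
Number of subnets: 4 = 2^2
New prefix = 27 - 2 = 25
Supernet: 176.192.156.128/25


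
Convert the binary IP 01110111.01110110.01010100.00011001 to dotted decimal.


01110111 = 119
01110110 = 118
01010100 = 84
00011001 = 25
IP: 119.118.84.25


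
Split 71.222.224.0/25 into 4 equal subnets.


New prefix = 25 + 2 = 27
Each subnet has 32 addresses
  71.222.224.0/27
  71.222.224.32/27
  71.222.224.64/27
  71.222.224.96/27
Subnets: 71.222.224.0/27, 71.222.224.32/27, 71.222.224.64/27, 71.222.224.96/27


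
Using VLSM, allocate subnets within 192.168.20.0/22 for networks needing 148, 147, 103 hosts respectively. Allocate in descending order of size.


148 hosts -> /24 (254 usable): 192.168.20.0/24
147 hosts -> /24 (254 usable): 192.168.21.0/24
103 hosts -> /25 (126 usable): 192.168.22.0/25
Allocation: 192.168.20.0/24 (148 hosts, 254 usable); 192.168.21.0/24 (147 hosts, 254 usable); 192.168.22.0/25 (103 hosts, 126 usable)


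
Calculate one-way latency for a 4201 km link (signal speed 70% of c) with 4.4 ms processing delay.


Speed = 0.7 * 3e5 km/s = 210000 km/s
Propagation delay = 4201 / 210000 = 0.02 s = 20.0048 ms
Processing delay = 4.4 ms
Total one-way latency = 24.4048 ms


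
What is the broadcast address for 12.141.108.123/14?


Network: 12.140.0.0/14
Host bits = 18
Set all host bits to 1:
Broadcast: 12.143.255.255


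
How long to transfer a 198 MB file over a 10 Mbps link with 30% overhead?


Effective throughput = 10 * (1 - 30/100) = 7 Mbps
File size in Mb = 198 * 8 = 1584 Mb
Time = 1584 / 7
Time = 226.2857 seconds


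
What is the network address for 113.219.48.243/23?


IP:   01110001.11011011.00110000.11110011
Mask: 11111111.11111111.11111110.00000000
AND operation:
Net:  01110001.11011011.00110000.00000000
Network: 113.219.48.0/23


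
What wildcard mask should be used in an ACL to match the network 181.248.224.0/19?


Subnet mask: 255.255.224.0
Wildcard = 255.255.255.255 - subnet mask
255 - 255 = 0
255 - 255 = 0
255 - 224 = 31
255 - 0 = 255
Wildcard: 0.0.31.255


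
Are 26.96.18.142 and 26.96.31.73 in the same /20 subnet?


Mask: 255.255.240.0
26.96.18.142 AND mask = 26.96.16.0
26.96.31.73 AND mask = 26.96.16.0
Yes, same subnet (26.96.16.0)


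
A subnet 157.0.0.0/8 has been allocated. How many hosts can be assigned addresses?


Host bits = 32 - 8 = 24
Total addresses = 2^24 = 16777216
Usable = total - 2 (network and broadcast)
Usable hosts: 16777214


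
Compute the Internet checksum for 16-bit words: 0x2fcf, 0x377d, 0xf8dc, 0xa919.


Sum all words (with carry folding):
+ 0x2fcf = 0x2fcf
+ 0x377d = 0x674c
+ 0xf8dc = 0x6029
+ 0xa919 = 0x0943
One's complement: ~0x0943
Checksum = 0xf6bc


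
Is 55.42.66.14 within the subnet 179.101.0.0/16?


Subnet network: 179.101.0.0
Test IP AND mask: 55.42.0.0
No, 55.42.66.14 is not in 179.101.0.0/16


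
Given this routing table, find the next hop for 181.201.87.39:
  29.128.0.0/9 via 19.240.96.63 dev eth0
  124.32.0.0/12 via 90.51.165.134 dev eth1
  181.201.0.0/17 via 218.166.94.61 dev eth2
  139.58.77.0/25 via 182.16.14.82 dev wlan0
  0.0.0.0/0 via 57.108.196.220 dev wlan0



Longest prefix match for 181.201.87.39:
  /9 29.128.0.0: no
  /12 124.32.0.0: no
  /17 181.201.0.0: MATCH
  /25 139.58.77.0: no
  /0 0.0.0.0: MATCH
Selected: next-hop 218.166.94.61 via eth2 (matched /17)


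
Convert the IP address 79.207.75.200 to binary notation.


79 = 01001111
207 = 11001111
75 = 01001011
200 = 11001000
Binary: 01001111.11001111.01001011.11001000


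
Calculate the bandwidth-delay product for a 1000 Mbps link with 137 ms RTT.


BDP = bandwidth * RTT
= 1000 Mbps * 137 ms
= 1000 * 1e6 * 137 / 1000 bits
= 137000000 bits
= 17125000 bytes
= 16723.6328 KB
BDP = 137000000 bits (17125000 bytes)


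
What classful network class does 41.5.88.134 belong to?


First octet: 41
Binary: 00101001
0xxxxxxx -> Class A (1-126)
Class A, default mask 255.0.0.0 (/8)


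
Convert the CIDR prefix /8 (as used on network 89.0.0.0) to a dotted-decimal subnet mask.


/8 means 8 network bits, 24 host bits
Binary: 11111111000000000000000000000000
Mask: 255.0.0.0


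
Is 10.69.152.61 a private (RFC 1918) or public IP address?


RFC 1918 private ranges:
  10.0.0.0/8 (10.0.0.0 - 10.255.255.255)
  172.16.0.0/12 (172.16.0.0 - 172.31.255.255)
  192.168.0.0/16 (192.168.0.0 - 192.168.255.255)
Private (in 10.0.0.0/8)


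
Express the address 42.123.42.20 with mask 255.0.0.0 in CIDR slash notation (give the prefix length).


Binary: 11111111.00000000.00000000.00000000
Count leading 1s
Prefix: /8


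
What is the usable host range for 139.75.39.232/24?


Network: 139.75.39.0
Broadcast: 139.75.39.255
First usable = network + 1
Last usable = broadcast - 1
Range: 139.75.39.1 to 139.75.39.254


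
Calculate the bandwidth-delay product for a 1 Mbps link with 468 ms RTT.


BDP = bandwidth * RTT
= 1 Mbps * 468 ms
= 1 * 1e6 * 468 / 1000 bits
= 468000 bits
= 58500 bytes
= 57.1289 KB
BDP = 468000 bits (58500 bytes)


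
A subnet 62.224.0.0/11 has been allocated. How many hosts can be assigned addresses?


Host bits = 32 - 11 = 21
Total addresses = 2^21 = 2097152
Usable = total - 2 (network and broadcast)
Usable hosts: 2097150


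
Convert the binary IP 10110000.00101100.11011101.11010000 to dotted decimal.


10110000 = 176
00101100 = 44
11011101 = 221
11010000 = 208
IP: 176.44.221.208


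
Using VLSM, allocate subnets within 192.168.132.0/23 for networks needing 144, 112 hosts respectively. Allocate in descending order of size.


144 hosts -> /24 (254 usable): 192.168.132.0/24
112 hosts -> /25 (126 usable): 192.168.133.0/25
Allocation: 192.168.132.0/24 (144 hosts, 254 usable); 192.168.133.0/25 (112 hosts, 126 usable)


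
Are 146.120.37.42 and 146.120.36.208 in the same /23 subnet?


Mask: 255.255.254.0
146.120.37.42 AND mask = 146.120.36.0
146.120.36.208 AND mask = 146.120.36.0
Yes, same subnet (146.120.36.0)


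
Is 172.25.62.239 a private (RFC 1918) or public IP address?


RFC 1918 private ranges:
  10.0.0.0/8 (10.0.0.0 - 10.255.255.255)
  172.16.0.0/12 (172.16.0.0 - 172.31.255.255)
  192.168.0.0/16 (192.168.0.0 - 192.168.255.255)
Private (in 172.16.0.0/12)


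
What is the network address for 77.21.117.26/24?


IP:   01001101.00010101.01110101.00011010
Mask: 11111111.11111111.11111111.00000000
AND operation:
Net:  01001101.00010101.01110101.00000000
Network: 77.21.117.0/24


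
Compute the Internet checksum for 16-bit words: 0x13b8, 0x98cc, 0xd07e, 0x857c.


Sum all words (with carry folding):
+ 0x13b8 = 0x13b8
+ 0x98cc = 0xac84
+ 0xd07e = 0x7d03
+ 0x857c = 0x0280
One's complement: ~0x0280
Checksum = 0xfd7f


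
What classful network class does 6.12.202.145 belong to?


First octet: 6
Binary: 00000110
0xxxxxxx -> Class A (1-126)
Class A, default mask 255.0.0.0 (/8)


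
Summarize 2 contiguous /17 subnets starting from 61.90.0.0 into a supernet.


Original prefix: /17
Number of subnets: 2 = 2^1
New prefix = 17 - 1 = 16
Supernet: 61.90.0.0/16


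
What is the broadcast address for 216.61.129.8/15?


Network: 216.60.0.0/15
Host bits = 17
Set all host bits to 1:
Broadcast: 216.61.255.255


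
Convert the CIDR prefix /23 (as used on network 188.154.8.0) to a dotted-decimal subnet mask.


/23 means 23 network bits, 9 host bits
Binary: 11111111111111111111111000000000
Mask: 255.255.254.0


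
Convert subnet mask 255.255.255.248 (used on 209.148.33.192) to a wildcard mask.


Subnet mask: 255.255.255.248
Wildcard = 255.255.255.255 - subnet mask
255 - 255 = 0
255 - 255 = 0
255 - 255 = 0
255 - 248 = 7
Wildcard: 0.0.0.7


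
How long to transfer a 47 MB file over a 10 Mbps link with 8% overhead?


Effective throughput = 10 * (1 - 8/100) = 9.2 Mbps
File size in Mb = 47 * 8 = 376 Mb
Time = 376 / 9.2
Time = 40.8696 seconds


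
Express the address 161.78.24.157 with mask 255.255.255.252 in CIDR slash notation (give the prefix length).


Binary: 11111111.11111111.11111111.11111100
Count leading 1s
Prefix: /30


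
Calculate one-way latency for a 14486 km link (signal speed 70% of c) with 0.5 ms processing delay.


Speed = 0.7 * 3e5 km/s = 210000 km/s
Propagation delay = 14486 / 210000 = 0.069 s = 68.981 ms
Processing delay = 0.5 ms
Total one-way latency = 69.481 ms


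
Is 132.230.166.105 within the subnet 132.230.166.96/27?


Subnet network: 132.230.166.96
Test IP AND mask: 132.230.166.96
Yes, 132.230.166.105 is in 132.230.166.96/27


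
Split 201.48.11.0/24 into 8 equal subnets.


New prefix = 24 + 3 = 27
Each subnet has 32 addresses
  201.48.11.0/27
  201.48.11.32/27
  201.48.11.64/27
  201.48.11.96/27
  201.48.11.128/27
  201.48.11.160/27
  201.48.11.192/27
  201.48.11.224/27
Subnets: 201.48.11.0/27, 201.48.11.32/27, 201.48.11.64/27, 201.48.11.96/27, 201.48.11.128/27, 201.48.11.160/27, 201.48.11.192/27, 201.48.11.224/27


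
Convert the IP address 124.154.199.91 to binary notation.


124 = 01111100
154 = 10011010
199 = 11000111
91 = 01011011
Binary: 01111100.10011010.11000111.01011011


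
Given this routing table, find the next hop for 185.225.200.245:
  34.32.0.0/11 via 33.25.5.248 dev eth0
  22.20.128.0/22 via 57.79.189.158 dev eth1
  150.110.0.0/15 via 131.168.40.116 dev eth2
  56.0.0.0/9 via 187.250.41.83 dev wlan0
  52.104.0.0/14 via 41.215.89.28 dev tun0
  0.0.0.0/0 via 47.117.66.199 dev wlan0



Longest prefix match for 185.225.200.245:
  /11 34.32.0.0: no
  /22 22.20.128.0: no
  /15 150.110.0.0: no
  /9 56.0.0.0: no
  /14 52.104.0.0: no
  /0 0.0.0.0: MATCH
Selected: next-hop 47.117.66.199 via wlan0 (matched /0)


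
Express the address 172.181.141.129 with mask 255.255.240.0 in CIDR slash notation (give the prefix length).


Binary: 11111111.11111111.11110000.00000000
Count leading 1s
Prefix: /20


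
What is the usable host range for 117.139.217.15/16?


Network: 117.139.0.0
Broadcast: 117.139.255.255
First usable = network + 1
Last usable = broadcast - 1
Range: 117.139.0.1 to 117.139.255.254


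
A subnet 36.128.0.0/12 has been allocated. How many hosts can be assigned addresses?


Host bits = 32 - 12 = 20
Total addresses = 2^20 = 1048576
Usable = total - 2 (network and broadcast)
Usable hosts: 1048574


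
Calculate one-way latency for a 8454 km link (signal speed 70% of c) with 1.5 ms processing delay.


Speed = 0.7 * 3e5 km/s = 210000 km/s
Propagation delay = 8454 / 210000 = 0.0403 s = 40.2571 ms
Processing delay = 1.5 ms
Total one-way latency = 41.7571 ms


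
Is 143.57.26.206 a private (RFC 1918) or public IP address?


RFC 1918 private ranges:
  10.0.0.0/8 (10.0.0.0 - 10.255.255.255)
  172.16.0.0/12 (172.16.0.0 - 172.31.255.255)
  192.168.0.0/16 (192.168.0.0 - 192.168.255.255)
Public (not in any RFC 1918 range)


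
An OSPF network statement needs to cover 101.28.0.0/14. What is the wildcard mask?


Subnet mask: 255.252.0.0
Wildcard = 255.255.255.255 - subnet mask
255 - 255 = 0
255 - 252 = 3
255 - 0 = 255
255 - 0 = 255
Wildcard: 0.3.255.255


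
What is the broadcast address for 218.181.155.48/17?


Network: 218.181.128.0/17
Host bits = 15
Set all host bits to 1:
Broadcast: 218.181.255.255


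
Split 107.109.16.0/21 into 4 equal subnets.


New prefix = 21 + 2 = 23
Each subnet has 512 addresses
  107.109.16.0/23
  107.109.18.0/23
  107.109.20.0/23
  107.109.22.0/23
Subnets: 107.109.16.0/23, 107.109.18.0/23, 107.109.20.0/23, 107.109.22.0/23


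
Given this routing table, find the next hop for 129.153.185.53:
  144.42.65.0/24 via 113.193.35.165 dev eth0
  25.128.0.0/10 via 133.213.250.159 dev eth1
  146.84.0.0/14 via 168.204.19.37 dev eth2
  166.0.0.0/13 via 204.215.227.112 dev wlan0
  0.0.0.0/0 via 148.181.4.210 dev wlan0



Longest prefix match for 129.153.185.53:
  /24 144.42.65.0: no
  /10 25.128.0.0: no
  /14 146.84.0.0: no
  /13 166.0.0.0: no
  /0 0.0.0.0: MATCH
Selected: next-hop 148.181.4.210 via wlan0 (matched /0)


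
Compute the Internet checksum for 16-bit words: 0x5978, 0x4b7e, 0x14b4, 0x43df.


Sum all words (with carry folding):
+ 0x5978 = 0x5978
+ 0x4b7e = 0xa4f6
+ 0x14b4 = 0xb9aa
+ 0x43df = 0xfd89
One's complement: ~0xfd89
Checksum = 0x0276


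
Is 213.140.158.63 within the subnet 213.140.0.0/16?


Subnet network: 213.140.0.0
Test IP AND mask: 213.140.0.0
Yes, 213.140.158.63 is in 213.140.0.0/16


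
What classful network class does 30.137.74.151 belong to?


First octet: 30
Binary: 00011110
0xxxxxxx -> Class A (1-126)
Class A, default mask 255.0.0.0 (/8)


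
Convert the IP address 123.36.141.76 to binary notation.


123 = 01111011
36 = 00100100
141 = 10001101
76 = 01001100
Binary: 01111011.00100100.10001101.01001100


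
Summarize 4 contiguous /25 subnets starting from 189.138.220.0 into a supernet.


Original prefix: /25
Number of subnets: 4 = 2^2
New prefix = 25 - 2 = 23
Supernet: 189.138.220.0/23


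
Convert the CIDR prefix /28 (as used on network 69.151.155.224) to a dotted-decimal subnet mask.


/28 means 28 network bits, 4 host bits
Binary: 11111111111111111111111111110000
Mask: 255.255.255.240


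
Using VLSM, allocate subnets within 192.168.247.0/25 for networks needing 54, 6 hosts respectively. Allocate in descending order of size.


54 hosts -> /26 (62 usable): 192.168.247.0/26
6 hosts -> /29 (6 usable): 192.168.247.64/29
Allocation: 192.168.247.0/26 (54 hosts, 62 usable); 192.168.247.64/29 (6 hosts, 6 usable)


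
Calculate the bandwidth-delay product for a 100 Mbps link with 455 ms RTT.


BDP = bandwidth * RTT
= 100 Mbps * 455 ms
= 100 * 1e6 * 455 / 1000 bits
= 45500000 bits
= 5687500 bytes
= 5554.1992 KB
BDP = 45500000 bits (5687500 bytes)


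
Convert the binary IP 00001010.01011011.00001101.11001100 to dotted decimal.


00001010 = 10
01011011 = 91
00001101 = 13
11001100 = 204
IP: 10.91.13.204


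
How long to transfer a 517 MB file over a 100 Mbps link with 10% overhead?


Effective throughput = 100 * (1 - 10/100) = 90 Mbps
File size in Mb = 517 * 8 = 4136 Mb
Time = 4136 / 90
Time = 45.9556 seconds


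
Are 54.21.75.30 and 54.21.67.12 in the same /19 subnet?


Mask: 255.255.224.0
54.21.75.30 AND mask = 54.21.64.0
54.21.67.12 AND mask = 54.21.64.0
Yes, same subnet (54.21.64.0)


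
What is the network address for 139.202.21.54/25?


IP:   10001011.11001010.00010101.00110110
Mask: 11111111.11111111.11111111.10000000
AND operation:
Net:  10001011.11001010.00010101.00000000
Network: 139.202.21.0/25


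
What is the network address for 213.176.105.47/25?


IP:   11010101.10110000.01101001.00101111
Mask: 11111111.11111111.11111111.10000000
AND operation:
Net:  11010101.10110000.01101001.00000000
Network: 213.176.105.0/25


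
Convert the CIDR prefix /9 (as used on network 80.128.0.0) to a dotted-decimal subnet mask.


/9 means 9 network bits, 23 host bits
Binary: 11111111100000000000000000000000
Mask: 255.128.0.0


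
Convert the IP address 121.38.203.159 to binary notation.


121 = 01111001
38 = 00100110
203 = 11001011
159 = 10011111
Binary: 01111001.00100110.11001011.10011111


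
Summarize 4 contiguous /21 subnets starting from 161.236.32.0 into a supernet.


Original prefix: /21
Number of subnets: 4 = 2^2
New prefix = 21 - 2 = 19
Supernet: 161.236.32.0/19


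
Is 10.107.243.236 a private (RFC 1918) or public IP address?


RFC 1918 private ranges:
  10.0.0.0/8 (10.0.0.0 - 10.255.255.255)
  172.16.0.0/12 (172.16.0.0 - 172.31.255.255)
  192.168.0.0/16 (192.168.0.0 - 192.168.255.255)
Private (in 10.0.0.0/8)


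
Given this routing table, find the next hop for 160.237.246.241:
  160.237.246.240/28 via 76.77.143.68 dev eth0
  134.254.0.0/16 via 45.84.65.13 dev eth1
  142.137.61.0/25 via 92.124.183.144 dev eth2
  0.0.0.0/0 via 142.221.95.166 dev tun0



Longest prefix match for 160.237.246.241:
  /28 160.237.246.240: MATCH
  /16 134.254.0.0: no
  /25 142.137.61.0: no
  /0 0.0.0.0: MATCH
Selected: next-hop 76.77.143.68 via eth0 (matched /28)


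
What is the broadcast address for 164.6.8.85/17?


Network: 164.6.0.0/17
Host bits = 15
Set all host bits to 1:
Broadcast: 164.6.127.255


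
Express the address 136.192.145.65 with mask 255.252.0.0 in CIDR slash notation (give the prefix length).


Binary: 11111111.11111100.00000000.00000000
Count leading 1s
Prefix: /14


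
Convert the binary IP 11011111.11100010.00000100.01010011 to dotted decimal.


11011111 = 223
11100010 = 226
00000100 = 4
01010011 = 83
IP: 223.226.4.83


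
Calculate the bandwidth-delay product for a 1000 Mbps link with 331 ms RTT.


BDP = bandwidth * RTT
= 1000 Mbps * 331 ms
= 1000 * 1e6 * 331 / 1000 bits
= 331000000 bits
= 41375000 bytes
= 40405.2734 KB
BDP = 331000000 bits (41375000 bytes)


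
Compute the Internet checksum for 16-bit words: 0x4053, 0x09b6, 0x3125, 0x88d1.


Sum all words (with carry folding):
+ 0x4053 = 0x4053
+ 0x09b6 = 0x4a09
+ 0x3125 = 0x7b2e
+ 0x88d1 = 0x0400
One's complement: ~0x0400
Checksum = 0xfbff


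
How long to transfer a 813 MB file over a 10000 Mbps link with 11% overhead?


Effective throughput = 10000 * (1 - 11/100) = 8900 Mbps
File size in Mb = 813 * 8 = 6504 Mb
Time = 6504 / 8900
Time = 0.7308 seconds


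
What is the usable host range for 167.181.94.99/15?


Network: 167.180.0.0
Broadcast: 167.181.255.255
First usable = network + 1
Last usable = broadcast - 1
Range: 167.180.0.1 to 167.181.255.254


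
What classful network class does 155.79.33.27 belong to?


First octet: 155
Binary: 10011011
10xxxxxx -> Class B (128-191)
Class B, default mask 255.255.0.0 (/16)


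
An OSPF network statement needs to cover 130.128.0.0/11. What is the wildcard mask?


Subnet mask: 255.224.0.0
Wildcard = 255.255.255.255 - subnet mask
255 - 255 = 0
255 - 224 = 31
255 - 0 = 255
255 - 0 = 255
Wildcard: 0.31.255.255


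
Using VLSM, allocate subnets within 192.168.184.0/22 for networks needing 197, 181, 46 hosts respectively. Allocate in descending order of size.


197 hosts -> /24 (254 usable): 192.168.184.0/24
181 hosts -> /24 (254 usable): 192.168.185.0/24
46 hosts -> /26 (62 usable): 192.168.186.0/26
Allocation: 192.168.184.0/24 (197 hosts, 254 usable); 192.168.185.0/24 (181 hosts, 254 usable); 192.168.186.0/26 (46 hosts, 62 usable)


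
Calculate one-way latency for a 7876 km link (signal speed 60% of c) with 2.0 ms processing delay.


Speed = 0.6 * 3e5 km/s = 180000 km/s
Propagation delay = 7876 / 180000 = 0.0438 s = 43.7556 ms
Processing delay = 2.0 ms
Total one-way latency = 45.7556 ms


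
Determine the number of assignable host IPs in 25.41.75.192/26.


Host bits = 32 - 26 = 6
Total addresses = 2^6 = 64
Usable = total - 2 (network and broadcast)
Usable hosts: 62


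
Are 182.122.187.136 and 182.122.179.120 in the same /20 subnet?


Mask: 255.255.240.0
182.122.187.136 AND mask = 182.122.176.0
182.122.179.120 AND mask = 182.122.176.0
Yes, same subnet (182.122.176.0)


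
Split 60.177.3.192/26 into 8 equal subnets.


New prefix = 26 + 3 = 29
Each subnet has 8 addresses
  60.177.3.192/29
  60.177.3.200/29
  60.177.3.208/29
  60.177.3.216/29
  60.177.3.224/29
  60.177.3.232/29
  60.177.3.240/29
  60.177.3.248/29
Subnets: 60.177.3.192/29, 60.177.3.200/29, 60.177.3.208/29, 60.177.3.216/29, 60.177.3.224/29, 60.177.3.232/29, 60.177.3.240/29, 60.177.3.248/29


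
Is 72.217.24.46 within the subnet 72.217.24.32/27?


Subnet network: 72.217.24.32
Test IP AND mask: 72.217.24.32
Yes, 72.217.24.46 is in 72.217.24.32/27


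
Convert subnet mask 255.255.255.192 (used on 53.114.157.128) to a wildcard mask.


Subnet mask: 255.255.255.192
Wildcard = 255.255.255.255 - subnet mask
255 - 255 = 0
255 - 255 = 0
255 - 255 = 0
255 - 192 = 63
Wildcard: 0.0.0.63


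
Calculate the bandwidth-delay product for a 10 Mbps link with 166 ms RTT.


BDP = bandwidth * RTT
= 10 Mbps * 166 ms
= 10 * 1e6 * 166 / 1000 bits
= 1660000 bits
= 207500 bytes
= 202.6367 KB
BDP = 1660000 bits (207500 bytes)


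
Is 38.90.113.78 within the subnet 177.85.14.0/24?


Subnet network: 177.85.14.0
Test IP AND mask: 38.90.113.0
No, 38.90.113.78 is not in 177.85.14.0/24


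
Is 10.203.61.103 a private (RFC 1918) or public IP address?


RFC 1918 private ranges:
  10.0.0.0/8 (10.0.0.0 - 10.255.255.255)
  172.16.0.0/12 (172.16.0.0 - 172.31.255.255)
  192.168.0.0/16 (192.168.0.0 - 192.168.255.255)
Private (in 10.0.0.0/8)


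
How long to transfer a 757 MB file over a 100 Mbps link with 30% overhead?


Effective throughput = 100 * (1 - 30/100) = 70 Mbps
File size in Mb = 757 * 8 = 6056 Mb
Time = 6056 / 70
Time = 86.5143 seconds


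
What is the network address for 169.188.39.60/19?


IP:   10101001.10111100.00100111.00111100
Mask: 11111111.11111111.11100000.00000000
AND operation:
Net:  10101001.10111100.00100000.00000000
Network: 169.188.32.0/19


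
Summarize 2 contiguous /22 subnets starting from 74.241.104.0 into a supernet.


Original prefix: /22
Number of subnets: 2 = 2^1
New prefix = 22 - 1 = 21
Supernet: 74.241.104.0/21


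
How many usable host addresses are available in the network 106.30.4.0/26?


Host bits = 32 - 26 = 6
Total addresses = 2^6 = 64
Usable = total - 2 (network and broadcast)
Usable hosts: 62


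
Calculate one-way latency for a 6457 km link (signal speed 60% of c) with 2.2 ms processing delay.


Speed = 0.6 * 3e5 km/s = 180000 km/s
Propagation delay = 6457 / 180000 = 0.0359 s = 35.8722 ms
Processing delay = 2.2 ms
Total one-way latency = 38.0722 ms


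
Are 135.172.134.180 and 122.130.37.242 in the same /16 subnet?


Mask: 255.255.0.0
135.172.134.180 AND mask = 135.172.0.0
122.130.37.242 AND mask = 122.130.0.0
No, different subnets (135.172.0.0 vs 122.130.0.0)


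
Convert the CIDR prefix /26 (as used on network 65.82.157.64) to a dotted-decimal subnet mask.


/26 means 26 network bits, 6 host bits
Binary: 11111111111111111111111111000000
Mask: 255.255.255.192


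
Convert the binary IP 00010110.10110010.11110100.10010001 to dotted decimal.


00010110 = 22
10110010 = 178
11110100 = 244
10010001 = 145
IP: 22.178.244.145


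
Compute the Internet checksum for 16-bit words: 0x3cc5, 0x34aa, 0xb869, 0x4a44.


Sum all words (with carry folding):
+ 0x3cc5 = 0x3cc5
+ 0x34aa = 0x716f
+ 0xb869 = 0x29d9
+ 0x4a44 = 0x741d
One's complement: ~0x741d
Checksum = 0x8be2


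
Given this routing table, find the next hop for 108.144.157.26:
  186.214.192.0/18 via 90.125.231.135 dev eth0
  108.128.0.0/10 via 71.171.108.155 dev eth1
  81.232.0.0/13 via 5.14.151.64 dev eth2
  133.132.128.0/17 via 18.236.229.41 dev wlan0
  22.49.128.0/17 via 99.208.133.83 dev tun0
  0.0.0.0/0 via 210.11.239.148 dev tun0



Longest prefix match for 108.144.157.26:
  /18 186.214.192.0: no
  /10 108.128.0.0: MATCH
  /13 81.232.0.0: no
  /17 133.132.128.0: no
  /17 22.49.128.0: no
  /0 0.0.0.0: MATCH
Selected: next-hop 71.171.108.155 via eth1 (matched /10)


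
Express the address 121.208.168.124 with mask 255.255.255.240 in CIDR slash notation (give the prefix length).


Binary: 11111111.11111111.11111111.11110000
Count leading 1s
Prefix: /28


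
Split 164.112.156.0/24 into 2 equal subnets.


New prefix = 24 + 1 = 25
Each subnet has 128 addresses
  164.112.156.0/25
  164.112.156.128/25
Subnets: 164.112.156.0/25, 164.112.156.128/25


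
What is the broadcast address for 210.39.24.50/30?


Network: 210.39.24.48/30
Host bits = 2
Set all host bits to 1:
Broadcast: 210.39.24.51


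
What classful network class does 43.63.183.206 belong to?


First octet: 43
Binary: 00101011
0xxxxxxx -> Class A (1-126)
Class A, default mask 255.0.0.0 (/8)


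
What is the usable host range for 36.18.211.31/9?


Network: 36.0.0.0
Broadcast: 36.127.255.255
First usable = network + 1
Last usable = broadcast - 1
Range: 36.0.0.1 to 36.127.255.254


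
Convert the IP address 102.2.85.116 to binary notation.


102 = 01100110
2 = 00000010
85 = 01010101
116 = 01110100
Binary: 01100110.00000010.01010101.01110100


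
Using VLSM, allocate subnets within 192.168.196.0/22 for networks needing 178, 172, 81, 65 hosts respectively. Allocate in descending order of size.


178 hosts -> /24 (254 usable): 192.168.196.0/24
172 hosts -> /24 (254 usable): 192.168.197.0/24
81 hosts -> /25 (126 usable): 192.168.198.0/25
65 hosts -> /25 (126 usable): 192.168.198.128/25
Allocation: 192.168.196.0/24 (178 hosts, 254 usable); 192.168.197.0/24 (172 hosts, 254 usable); 192.168.198.0/25 (81 hosts, 126 usable); 192.168.198.128/25 (65 hosts, 126 usable)


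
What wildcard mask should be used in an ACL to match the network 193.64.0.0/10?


Subnet mask: 255.192.0.0
Wildcard = 255.255.255.255 - subnet mask
255 - 255 = 0
255 - 192 = 63
255 - 0 = 255
255 - 0 = 255
Wildcard: 0.63.255.255


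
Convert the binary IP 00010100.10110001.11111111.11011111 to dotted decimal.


00010100 = 20
10110001 = 177
11111111 = 255
11011111 = 223
IP: 20.177.255.223


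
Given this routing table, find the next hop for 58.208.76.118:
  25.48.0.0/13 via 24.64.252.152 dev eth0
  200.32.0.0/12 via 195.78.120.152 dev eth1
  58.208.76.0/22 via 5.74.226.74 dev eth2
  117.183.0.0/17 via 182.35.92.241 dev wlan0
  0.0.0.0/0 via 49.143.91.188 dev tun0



Longest prefix match for 58.208.76.118:
  /13 25.48.0.0: no
  /12 200.32.0.0: no
  /22 58.208.76.0: MATCH
  /17 117.183.0.0: no
  /0 0.0.0.0: MATCH
Selected: next-hop 5.74.226.74 via eth2 (matched /22)


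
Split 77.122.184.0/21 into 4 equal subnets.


New prefix = 21 + 2 = 23
Each subnet has 512 addresses
  77.122.184.0/23
  77.122.186.0/23
  77.122.188.0/23
  77.122.190.0/23
Subnets: 77.122.184.0/23, 77.122.186.0/23, 77.122.188.0/23, 77.122.190.0/23


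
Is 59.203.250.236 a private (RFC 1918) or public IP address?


RFC 1918 private ranges:
  10.0.0.0/8 (10.0.0.0 - 10.255.255.255)
  172.16.0.0/12 (172.16.0.0 - 172.31.255.255)
  192.168.0.0/16 (192.168.0.0 - 192.168.255.255)
Public (not in any RFC 1918 range)


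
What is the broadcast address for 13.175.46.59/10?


Network: 13.128.0.0/10
Host bits = 22
Set all host bits to 1:
Broadcast: 13.191.255.255


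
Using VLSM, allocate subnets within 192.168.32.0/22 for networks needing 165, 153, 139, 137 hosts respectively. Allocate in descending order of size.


165 hosts -> /24 (254 usable): 192.168.32.0/24
153 hosts -> /24 (254 usable): 192.168.33.0/24
139 hosts -> /24 (254 usable): 192.168.34.0/24
137 hosts -> /24 (254 usable): 192.168.35.0/24
Allocation: 192.168.32.0/24 (165 hosts, 254 usable); 192.168.33.0/24 (153 hosts, 254 usable); 192.168.34.0/24 (139 hosts, 254 usable); 192.168.35.0/24 (137 hosts, 254 usable)


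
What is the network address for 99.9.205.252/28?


IP:   01100011.00001001.11001101.11111100
Mask: 11111111.11111111.11111111.11110000
AND operation:
Net:  01100011.00001001.11001101.11110000
Network: 99.9.205.240/28


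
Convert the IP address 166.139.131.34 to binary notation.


166 = 10100110
139 = 10001011
131 = 10000011
34 = 00100010
Binary: 10100110.10001011.10000011.00100010


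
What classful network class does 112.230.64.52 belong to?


First octet: 112
Binary: 01110000
0xxxxxxx -> Class A (1-126)
Class A, default mask 255.0.0.0 (/8)


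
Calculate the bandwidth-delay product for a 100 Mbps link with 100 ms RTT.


BDP = bandwidth * RTT
= 100 Mbps * 100 ms
= 100 * 1e6 * 100 / 1000 bits
= 10000000 bits
= 1250000 bytes
= 1220.7031 KB
BDP = 10000000 bits (1250000 bytes)


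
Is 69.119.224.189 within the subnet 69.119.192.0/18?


Subnet network: 69.119.192.0
Test IP AND mask: 69.119.192.0
Yes, 69.119.224.189 is in 69.119.192.0/18


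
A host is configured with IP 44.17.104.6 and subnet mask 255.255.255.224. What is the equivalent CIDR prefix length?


Binary: 11111111.11111111.11111111.11100000
Count leading 1s
Prefix: /27


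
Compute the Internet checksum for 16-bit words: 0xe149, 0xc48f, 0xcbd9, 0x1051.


Sum all words (with carry folding):
+ 0xe149 = 0xe149
+ 0xc48f = 0xa5d9
+ 0xcbd9 = 0x71b3
+ 0x1051 = 0x8204
One's complement: ~0x8204
Checksum = 0x7dfb


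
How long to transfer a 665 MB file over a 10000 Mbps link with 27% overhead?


Effective throughput = 10000 * (1 - 27/100) = 7300 Mbps
File size in Mb = 665 * 8 = 5320 Mb
Time = 5320 / 7300
Time = 0.7288 seconds


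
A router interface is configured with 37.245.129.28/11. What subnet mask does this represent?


/11 means 11 network bits, 21 host bits
Binary: 11111111111000000000000000000000
Mask: 255.224.0.0


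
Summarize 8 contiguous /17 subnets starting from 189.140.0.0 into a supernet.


Original prefix: /17
Number of subnets: 8 = 2^3
New prefix = 17 - 3 = 14
Supernet: 189.140.0.0/14


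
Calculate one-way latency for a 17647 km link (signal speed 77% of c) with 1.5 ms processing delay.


Speed = 0.77 * 3e5 km/s = 231000 km/s
Propagation delay = 17647 / 231000 = 0.0764 s = 76.3939 ms
Processing delay = 1.5 ms
Total one-way latency = 77.8939 ms


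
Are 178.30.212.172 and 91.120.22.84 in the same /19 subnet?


Mask: 255.255.224.0
178.30.212.172 AND mask = 178.30.192.0
91.120.22.84 AND mask = 91.120.0.0
No, different subnets (178.30.192.0 vs 91.120.0.0)


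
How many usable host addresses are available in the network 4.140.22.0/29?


Host bits = 32 - 29 = 3
Total addresses = 2^3 = 8
Usable = total - 2 (network and broadcast)
Usable hosts: 6


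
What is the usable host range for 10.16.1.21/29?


Network: 10.16.1.16
Broadcast: 10.16.1.23
First usable = network + 1
Last usable = broadcast - 1
Range: 10.16.1.17 to 10.16.1.22


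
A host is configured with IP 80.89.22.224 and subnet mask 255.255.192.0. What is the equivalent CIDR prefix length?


Binary: 11111111.11111111.11000000.00000000
Count leading 1s
Prefix: /18


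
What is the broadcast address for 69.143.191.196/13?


Network: 69.136.0.0/13
Host bits = 19
Set all host bits to 1:
Broadcast: 69.143.255.255


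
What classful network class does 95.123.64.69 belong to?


First octet: 95
Binary: 01011111
0xxxxxxx -> Class A (1-126)
Class A, default mask 255.0.0.0 (/8)


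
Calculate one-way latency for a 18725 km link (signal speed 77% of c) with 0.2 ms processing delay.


Speed = 0.77 * 3e5 km/s = 231000 km/s
Propagation delay = 18725 / 231000 = 0.0811 s = 81.0606 ms
Processing delay = 0.2 ms
Total one-way latency = 81.2606 ms


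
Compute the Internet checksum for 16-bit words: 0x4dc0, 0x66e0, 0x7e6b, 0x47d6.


Sum all words (with carry folding):
+ 0x4dc0 = 0x4dc0
+ 0x66e0 = 0xb4a0
+ 0x7e6b = 0x330c
+ 0x47d6 = 0x7ae2
One's complement: ~0x7ae2
Checksum = 0x851d


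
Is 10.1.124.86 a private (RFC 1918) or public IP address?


RFC 1918 private ranges:
  10.0.0.0/8 (10.0.0.0 - 10.255.255.255)
  172.16.0.0/12 (172.16.0.0 - 172.31.255.255)
  192.168.0.0/16 (192.168.0.0 - 192.168.255.255)
Private (in 10.0.0.0/8)


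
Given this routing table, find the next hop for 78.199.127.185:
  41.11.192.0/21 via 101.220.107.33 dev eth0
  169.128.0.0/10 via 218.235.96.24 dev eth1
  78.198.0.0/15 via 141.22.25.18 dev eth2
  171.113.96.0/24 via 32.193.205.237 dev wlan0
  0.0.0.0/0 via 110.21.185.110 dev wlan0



Longest prefix match for 78.199.127.185:
  /21 41.11.192.0: no
  /10 169.128.0.0: no
  /15 78.198.0.0: MATCH
  /24 171.113.96.0: no
  /0 0.0.0.0: MATCH
Selected: next-hop 141.22.25.18 via eth2 (matched /15)


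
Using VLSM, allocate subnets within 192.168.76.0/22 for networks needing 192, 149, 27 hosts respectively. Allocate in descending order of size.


192 hosts -> /24 (254 usable): 192.168.76.0/24
149 hosts -> /24 (254 usable): 192.168.77.0/24
27 hosts -> /27 (30 usable): 192.168.78.0/27
Allocation: 192.168.76.0/24 (192 hosts, 254 usable); 192.168.77.0/24 (149 hosts, 254 usable); 192.168.78.0/27 (27 hosts, 30 usable)


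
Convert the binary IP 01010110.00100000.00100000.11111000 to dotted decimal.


01010110 = 86
00100000 = 32
00100000 = 32
11111000 = 248
IP: 86.32.32.248


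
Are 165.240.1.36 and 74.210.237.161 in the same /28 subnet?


Mask: 255.255.255.240
165.240.1.36 AND mask = 165.240.1.32
74.210.237.161 AND mask = 74.210.237.160
No, different subnets (165.240.1.32 vs 74.210.237.160)


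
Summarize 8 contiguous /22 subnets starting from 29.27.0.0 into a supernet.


Original prefix: /22
Number of subnets: 8 = 2^3
New prefix = 22 - 3 = 19
Supernet: 29.27.0.0/19


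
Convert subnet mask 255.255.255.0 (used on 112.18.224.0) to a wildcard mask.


Subnet mask: 255.255.255.0
Wildcard = 255.255.255.255 - subnet mask
255 - 255 = 0
255 - 255 = 0
255 - 255 = 0
255 - 0 = 255
Wildcard: 0.0.0.255


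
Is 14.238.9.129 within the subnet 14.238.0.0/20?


Subnet network: 14.238.0.0
Test IP AND mask: 14.238.0.0
Yes, 14.238.9.129 is in 14.238.0.0/20


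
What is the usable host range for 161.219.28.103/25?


Network: 161.219.28.0
Broadcast: 161.219.28.127
First usable = network + 1
Last usable = broadcast - 1
Range: 161.219.28.1 to 161.219.28.126


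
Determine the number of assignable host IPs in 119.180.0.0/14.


Host bits = 32 - 14 = 18
Total addresses = 2^18 = 262144
Usable = total - 2 (network and broadcast)
Usable hosts: 262142


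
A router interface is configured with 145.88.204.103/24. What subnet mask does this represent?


/24 means 24 network bits, 8 host bits
Binary: 11111111111111111111111100000000
Mask: 255.255.255.0


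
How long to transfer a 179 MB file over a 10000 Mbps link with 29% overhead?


Effective throughput = 10000 * (1 - 29/100) = 7100 Mbps
File size in Mb = 179 * 8 = 1432 Mb
Time = 1432 / 7100
Time = 0.2017 seconds


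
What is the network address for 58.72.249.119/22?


IP:   00111010.01001000.11111001.01110111
Mask: 11111111.11111111.11111100.00000000
AND operation:
Net:  00111010.01001000.11111000.00000000
Network: 58.72.248.0/22


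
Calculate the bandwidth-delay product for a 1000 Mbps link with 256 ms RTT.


BDP = bandwidth * RTT
= 1000 Mbps * 256 ms
= 1000 * 1e6 * 256 / 1000 bits
= 256000000 bits
= 32000000 bytes
= 31250 KB
BDP = 256000000 bits (32000000 bytes)


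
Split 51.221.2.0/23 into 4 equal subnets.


New prefix = 23 + 2 = 25
Each subnet has 128 addresses
  51.221.2.0/25
  51.221.2.128/25
  51.221.3.0/25
  51.221.3.128/25
Subnets: 51.221.2.0/25, 51.221.2.128/25, 51.221.3.0/25, 51.221.3.128/25


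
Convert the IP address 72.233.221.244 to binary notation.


72 = 01001000
233 = 11101001
221 = 11011101
244 = 11110100
Binary: 01001000.11101001.11011101.11110100


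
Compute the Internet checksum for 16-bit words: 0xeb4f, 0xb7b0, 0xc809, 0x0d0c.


Sum all words (with carry folding):
+ 0xeb4f = 0xeb4f
+ 0xb7b0 = 0xa300
+ 0xc809 = 0x6b0a
+ 0x0d0c = 0x7816
One's complement: ~0x7816
Checksum = 0x87e9


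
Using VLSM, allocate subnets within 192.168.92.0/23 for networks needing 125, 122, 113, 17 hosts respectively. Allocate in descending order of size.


125 hosts -> /25 (126 usable): 192.168.92.0/25
122 hosts -> /25 (126 usable): 192.168.92.128/25
113 hosts -> /25 (126 usable): 192.168.93.0/25
17 hosts -> /27 (30 usable): 192.168.93.128/27
Allocation: 192.168.92.0/25 (125 hosts, 126 usable); 192.168.92.128/25 (122 hosts, 126 usable); 192.168.93.0/25 (113 hosts, 126 usable); 192.168.93.128/27 (17 hosts, 30 usable)


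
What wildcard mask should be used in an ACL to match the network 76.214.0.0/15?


Subnet mask: 255.254.0.0
Wildcard = 255.255.255.255 - subnet mask
255 - 255 = 0
255 - 254 = 1
255 - 0 = 255
255 - 0 = 255
Wildcard: 0.1.255.255
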